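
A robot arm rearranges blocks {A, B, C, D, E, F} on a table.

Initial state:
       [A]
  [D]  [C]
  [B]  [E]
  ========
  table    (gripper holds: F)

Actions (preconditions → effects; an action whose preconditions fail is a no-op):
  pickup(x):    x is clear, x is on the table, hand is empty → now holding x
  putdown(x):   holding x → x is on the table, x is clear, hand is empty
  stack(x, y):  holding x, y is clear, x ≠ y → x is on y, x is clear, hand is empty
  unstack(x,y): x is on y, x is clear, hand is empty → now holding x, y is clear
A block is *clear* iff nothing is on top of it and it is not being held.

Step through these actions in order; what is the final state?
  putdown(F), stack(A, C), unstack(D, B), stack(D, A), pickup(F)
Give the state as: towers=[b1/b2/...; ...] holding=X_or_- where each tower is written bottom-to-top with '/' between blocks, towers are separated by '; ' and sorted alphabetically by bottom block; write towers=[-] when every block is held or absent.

towers=[B; E/C/A/D] holding=F

step 1 (putdown(F)): towers=[B/D; E/C/A; F] holding=-
step 2 (stack(A, C)) [no-op]: towers=[B/D; E/C/A; F] holding=-
step 3 (unstack(D, B)): towers=[B; E/C/A; F] holding=D
step 4 (stack(D, A)): towers=[B; E/C/A/D; F] holding=-
step 5 (pickup(F)): towers=[B; E/C/A/D] holding=F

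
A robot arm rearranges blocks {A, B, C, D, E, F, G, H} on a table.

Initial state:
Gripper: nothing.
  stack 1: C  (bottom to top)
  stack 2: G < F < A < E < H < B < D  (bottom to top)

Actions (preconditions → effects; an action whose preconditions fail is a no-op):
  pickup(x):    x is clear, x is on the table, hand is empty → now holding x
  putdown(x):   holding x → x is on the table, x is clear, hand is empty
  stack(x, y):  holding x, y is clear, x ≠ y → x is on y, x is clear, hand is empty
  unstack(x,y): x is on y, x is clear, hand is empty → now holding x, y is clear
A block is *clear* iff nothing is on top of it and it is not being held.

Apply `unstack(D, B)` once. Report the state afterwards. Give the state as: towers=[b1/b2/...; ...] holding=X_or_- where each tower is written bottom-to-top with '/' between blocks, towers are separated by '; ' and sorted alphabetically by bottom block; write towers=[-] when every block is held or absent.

towers=[C; G/F/A/E/H/B] holding=D

before: towers=[C; G/F/A/E/H/B/D] holding=-
pre[unstack(D, B)]: on(D,B) yes, clear(D) yes, handempty yes
all met → apply unstack(D, B)
after:  towers=[C; G/F/A/E/H/B] holding=D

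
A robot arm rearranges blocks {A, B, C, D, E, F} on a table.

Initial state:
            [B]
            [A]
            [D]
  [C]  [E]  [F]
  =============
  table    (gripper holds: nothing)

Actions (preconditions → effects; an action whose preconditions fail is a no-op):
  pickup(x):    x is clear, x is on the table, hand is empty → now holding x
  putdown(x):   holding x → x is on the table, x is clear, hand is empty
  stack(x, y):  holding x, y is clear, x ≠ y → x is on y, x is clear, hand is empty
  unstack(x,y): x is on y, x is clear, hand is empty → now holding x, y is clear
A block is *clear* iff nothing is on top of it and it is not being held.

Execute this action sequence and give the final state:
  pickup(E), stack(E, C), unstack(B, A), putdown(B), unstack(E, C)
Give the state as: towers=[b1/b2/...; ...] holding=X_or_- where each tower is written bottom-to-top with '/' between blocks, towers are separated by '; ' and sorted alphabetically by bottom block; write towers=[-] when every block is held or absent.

step 1 (pickup(E)): towers=[C; F/D/A/B] holding=E
step 2 (stack(E, C)): towers=[C/E; F/D/A/B] holding=-
step 3 (unstack(B, A)): towers=[C/E; F/D/A] holding=B
step 4 (putdown(B)): towers=[B; C/E; F/D/A] holding=-
step 5 (unstack(E, C)): towers=[B; C; F/D/A] holding=E

towers=[B; C; F/D/A] holding=E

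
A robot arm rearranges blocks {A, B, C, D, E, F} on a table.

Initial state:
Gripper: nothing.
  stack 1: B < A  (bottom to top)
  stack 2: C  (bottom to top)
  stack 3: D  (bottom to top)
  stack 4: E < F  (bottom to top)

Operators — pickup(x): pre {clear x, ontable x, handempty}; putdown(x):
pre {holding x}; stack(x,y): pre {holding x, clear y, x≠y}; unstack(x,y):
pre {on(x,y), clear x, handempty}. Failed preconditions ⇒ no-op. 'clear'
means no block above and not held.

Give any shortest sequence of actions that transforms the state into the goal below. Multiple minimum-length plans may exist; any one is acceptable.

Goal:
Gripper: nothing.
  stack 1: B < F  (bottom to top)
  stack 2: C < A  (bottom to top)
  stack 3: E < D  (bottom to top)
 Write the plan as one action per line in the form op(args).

unstack(A, B)
stack(A, C)
unstack(F, E)
stack(F, B)
pickup(D)
stack(D, E)

step 1 (unstack(A, B)): towers=[B; C; D; E/F] holding=A
step 2 (stack(A, C)): towers=[B; C/A; D; E/F] holding=-
step 3 (unstack(F, E)): towers=[B; C/A; D; E] holding=F
step 4 (stack(F, B)): towers=[B/F; C/A; D; E] holding=-
step 5 (pickup(D)): towers=[B/F; C/A; E] holding=D
step 6 (stack(D, E)): towers=[B/F; C/A; E/D] holding=-
goal check: towers=[B/F; C/A; E/D] holding=- — reached (length 6, optimal by BFS)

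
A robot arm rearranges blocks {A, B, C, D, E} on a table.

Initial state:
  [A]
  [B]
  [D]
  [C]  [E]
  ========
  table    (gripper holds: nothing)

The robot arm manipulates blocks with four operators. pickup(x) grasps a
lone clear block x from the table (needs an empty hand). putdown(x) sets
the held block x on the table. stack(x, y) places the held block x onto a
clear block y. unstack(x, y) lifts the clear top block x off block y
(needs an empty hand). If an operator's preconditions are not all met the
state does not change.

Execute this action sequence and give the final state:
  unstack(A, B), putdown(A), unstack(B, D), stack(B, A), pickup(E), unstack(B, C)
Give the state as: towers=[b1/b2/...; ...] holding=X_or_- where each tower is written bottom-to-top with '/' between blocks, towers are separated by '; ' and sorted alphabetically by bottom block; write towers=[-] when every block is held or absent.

step 1 (unstack(A, B)): towers=[C/D/B; E] holding=A
step 2 (putdown(A)): towers=[A; C/D/B; E] holding=-
step 3 (unstack(B, D)): towers=[A; C/D; E] holding=B
step 4 (stack(B, A)): towers=[A/B; C/D; E] holding=-
step 5 (pickup(E)): towers=[A/B; C/D] holding=E
step 6 (unstack(B, C)) [no-op]: towers=[A/B; C/D] holding=E

towers=[A/B; C/D] holding=E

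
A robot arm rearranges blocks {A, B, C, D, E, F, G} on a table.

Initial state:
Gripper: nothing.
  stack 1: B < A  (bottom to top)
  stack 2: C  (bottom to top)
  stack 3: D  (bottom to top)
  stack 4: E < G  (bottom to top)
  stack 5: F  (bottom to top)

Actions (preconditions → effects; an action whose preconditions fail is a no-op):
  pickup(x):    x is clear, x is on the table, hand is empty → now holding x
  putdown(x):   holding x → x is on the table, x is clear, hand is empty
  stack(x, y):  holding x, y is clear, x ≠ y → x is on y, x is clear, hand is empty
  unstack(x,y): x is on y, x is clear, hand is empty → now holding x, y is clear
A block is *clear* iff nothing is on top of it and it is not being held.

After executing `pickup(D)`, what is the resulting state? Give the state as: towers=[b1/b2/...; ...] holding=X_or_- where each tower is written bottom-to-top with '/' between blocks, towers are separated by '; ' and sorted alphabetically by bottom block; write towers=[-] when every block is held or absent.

before: towers=[B/A; C; D; E/G; F] holding=-
pre[pickup(D)]: clear(D) yes, ontable(D) yes, handempty yes
all met → apply pickup(D)
after:  towers=[B/A; C; E/G; F] holding=D

towers=[B/A; C; E/G; F] holding=D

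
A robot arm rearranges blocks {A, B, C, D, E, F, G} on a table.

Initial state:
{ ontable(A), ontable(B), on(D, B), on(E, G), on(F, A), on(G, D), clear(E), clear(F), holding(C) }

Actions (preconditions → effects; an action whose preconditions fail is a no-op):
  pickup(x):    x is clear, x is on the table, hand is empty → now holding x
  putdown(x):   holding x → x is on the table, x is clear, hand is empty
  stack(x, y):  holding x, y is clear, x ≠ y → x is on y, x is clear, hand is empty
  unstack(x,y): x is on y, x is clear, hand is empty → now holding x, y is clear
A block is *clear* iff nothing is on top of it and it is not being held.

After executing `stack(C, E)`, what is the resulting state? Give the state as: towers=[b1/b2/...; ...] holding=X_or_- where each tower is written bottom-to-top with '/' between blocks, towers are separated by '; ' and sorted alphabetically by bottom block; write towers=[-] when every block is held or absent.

before: towers=[A/F; B/D/G/E] holding=C
pre[stack(C, E)]: holding(C) yes, clear(E) yes, C≠E yes
all met → apply stack(C, E)
after:  towers=[A/F; B/D/G/E/C] holding=-

towers=[A/F; B/D/G/E/C] holding=-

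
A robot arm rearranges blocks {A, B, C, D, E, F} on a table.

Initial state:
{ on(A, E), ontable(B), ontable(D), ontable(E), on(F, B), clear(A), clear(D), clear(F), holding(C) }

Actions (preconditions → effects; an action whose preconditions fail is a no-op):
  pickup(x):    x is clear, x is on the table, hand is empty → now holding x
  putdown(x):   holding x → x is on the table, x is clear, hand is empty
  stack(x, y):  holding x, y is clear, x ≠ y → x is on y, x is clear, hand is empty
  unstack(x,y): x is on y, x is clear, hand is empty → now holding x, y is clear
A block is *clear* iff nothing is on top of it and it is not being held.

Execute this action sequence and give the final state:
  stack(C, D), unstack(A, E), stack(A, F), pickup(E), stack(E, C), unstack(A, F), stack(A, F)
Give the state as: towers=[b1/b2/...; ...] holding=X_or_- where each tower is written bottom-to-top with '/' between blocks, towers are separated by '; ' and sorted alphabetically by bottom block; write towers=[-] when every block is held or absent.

step 1 (stack(C, D)): towers=[B/F; D/C; E/A] holding=-
step 2 (unstack(A, E)): towers=[B/F; D/C; E] holding=A
step 3 (stack(A, F)): towers=[B/F/A; D/C; E] holding=-
step 4 (pickup(E)): towers=[B/F/A; D/C] holding=E
step 5 (stack(E, C)): towers=[B/F/A; D/C/E] holding=-
step 6 (unstack(A, F)): towers=[B/F; D/C/E] holding=A
step 7 (stack(A, F)): towers=[B/F/A; D/C/E] holding=-

towers=[B/F/A; D/C/E] holding=-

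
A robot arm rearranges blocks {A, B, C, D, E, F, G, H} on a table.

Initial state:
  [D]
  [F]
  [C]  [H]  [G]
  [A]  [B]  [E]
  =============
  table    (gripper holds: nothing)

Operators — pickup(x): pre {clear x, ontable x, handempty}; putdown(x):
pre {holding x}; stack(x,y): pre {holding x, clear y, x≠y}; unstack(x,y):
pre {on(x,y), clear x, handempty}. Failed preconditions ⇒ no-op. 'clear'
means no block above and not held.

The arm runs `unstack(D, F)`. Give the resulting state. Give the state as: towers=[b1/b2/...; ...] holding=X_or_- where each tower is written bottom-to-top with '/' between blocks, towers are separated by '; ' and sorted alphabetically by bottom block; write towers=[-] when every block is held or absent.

towers=[A/C/F; B/H; E/G] holding=D

before: towers=[A/C/F/D; B/H; E/G] holding=-
pre[unstack(D, F)]: on(D,F) ok, clear(D) ok, handempty ok
all met → apply unstack(D, F)
after:  towers=[A/C/F; B/H; E/G] holding=D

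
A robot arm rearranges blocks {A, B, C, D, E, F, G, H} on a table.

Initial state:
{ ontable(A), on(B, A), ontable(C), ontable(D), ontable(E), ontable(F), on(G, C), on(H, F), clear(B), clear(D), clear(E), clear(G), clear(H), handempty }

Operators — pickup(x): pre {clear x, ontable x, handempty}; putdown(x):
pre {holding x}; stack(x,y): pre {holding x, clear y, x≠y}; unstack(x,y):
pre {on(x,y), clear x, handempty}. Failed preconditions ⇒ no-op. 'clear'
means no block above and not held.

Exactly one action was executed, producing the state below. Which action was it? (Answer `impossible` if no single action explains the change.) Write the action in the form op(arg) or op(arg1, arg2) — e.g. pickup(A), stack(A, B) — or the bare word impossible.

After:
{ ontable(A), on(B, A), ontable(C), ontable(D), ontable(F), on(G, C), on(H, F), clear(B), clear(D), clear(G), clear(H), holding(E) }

pickup(E)

target: towers=[A/B; C/G; D; F/H] holding=E
     unstack(G, C) → towers=[A/B; C; D; E; F/H] holding=G
         pickup(E) → towers=[A/B; C/G; D; F/H] holding=E  ← match
     unstack(H, F) → towers=[A/B; C/G; D; E; F] holding=H
     unstack(B, A) → towers=[A; C/G; D; E; F/H] holding=B
         pickup(D) → towers=[A/B; C/G; E; F/H] holding=D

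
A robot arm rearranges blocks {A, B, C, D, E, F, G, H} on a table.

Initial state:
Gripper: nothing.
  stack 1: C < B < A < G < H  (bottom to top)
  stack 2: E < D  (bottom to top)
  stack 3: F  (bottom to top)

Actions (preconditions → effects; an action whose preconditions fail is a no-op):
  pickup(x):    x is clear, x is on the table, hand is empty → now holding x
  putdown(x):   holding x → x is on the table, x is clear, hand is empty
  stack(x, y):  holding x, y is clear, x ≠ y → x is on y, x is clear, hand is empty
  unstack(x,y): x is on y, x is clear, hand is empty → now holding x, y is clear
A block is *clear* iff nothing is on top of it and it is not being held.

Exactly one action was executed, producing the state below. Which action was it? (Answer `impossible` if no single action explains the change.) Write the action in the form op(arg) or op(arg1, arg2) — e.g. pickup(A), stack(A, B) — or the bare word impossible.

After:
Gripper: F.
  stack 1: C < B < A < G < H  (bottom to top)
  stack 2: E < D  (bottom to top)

pickup(F)

target: towers=[C/B/A/G/H; E/D] holding=F
     unstack(H, G) → towers=[C/B/A/G; E/D; F] holding=H
         pickup(F) → towers=[C/B/A/G/H; E/D] holding=F  ← match
     unstack(D, E) → towers=[C/B/A/G/H; E; F] holding=D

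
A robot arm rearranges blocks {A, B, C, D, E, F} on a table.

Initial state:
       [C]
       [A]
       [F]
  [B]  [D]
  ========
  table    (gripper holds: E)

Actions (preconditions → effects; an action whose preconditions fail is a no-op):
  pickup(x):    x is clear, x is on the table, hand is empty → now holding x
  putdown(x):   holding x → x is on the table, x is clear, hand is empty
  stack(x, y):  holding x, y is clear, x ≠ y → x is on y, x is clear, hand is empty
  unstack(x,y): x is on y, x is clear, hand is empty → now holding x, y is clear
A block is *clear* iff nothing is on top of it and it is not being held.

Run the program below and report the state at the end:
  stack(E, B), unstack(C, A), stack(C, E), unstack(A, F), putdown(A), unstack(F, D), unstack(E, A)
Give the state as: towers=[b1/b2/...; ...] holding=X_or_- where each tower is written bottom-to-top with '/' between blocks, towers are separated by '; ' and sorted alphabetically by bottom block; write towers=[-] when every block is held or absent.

towers=[A; B/E/C; D] holding=F

step 1 (stack(E, B)): towers=[B/E; D/F/A/C] holding=-
step 2 (unstack(C, A)): towers=[B/E; D/F/A] holding=C
step 3 (stack(C, E)): towers=[B/E/C; D/F/A] holding=-
step 4 (unstack(A, F)): towers=[B/E/C; D/F] holding=A
step 5 (putdown(A)): towers=[A; B/E/C; D/F] holding=-
step 6 (unstack(F, D)): towers=[A; B/E/C; D] holding=F
step 7 (unstack(E, A)) [no-op]: towers=[A; B/E/C; D] holding=F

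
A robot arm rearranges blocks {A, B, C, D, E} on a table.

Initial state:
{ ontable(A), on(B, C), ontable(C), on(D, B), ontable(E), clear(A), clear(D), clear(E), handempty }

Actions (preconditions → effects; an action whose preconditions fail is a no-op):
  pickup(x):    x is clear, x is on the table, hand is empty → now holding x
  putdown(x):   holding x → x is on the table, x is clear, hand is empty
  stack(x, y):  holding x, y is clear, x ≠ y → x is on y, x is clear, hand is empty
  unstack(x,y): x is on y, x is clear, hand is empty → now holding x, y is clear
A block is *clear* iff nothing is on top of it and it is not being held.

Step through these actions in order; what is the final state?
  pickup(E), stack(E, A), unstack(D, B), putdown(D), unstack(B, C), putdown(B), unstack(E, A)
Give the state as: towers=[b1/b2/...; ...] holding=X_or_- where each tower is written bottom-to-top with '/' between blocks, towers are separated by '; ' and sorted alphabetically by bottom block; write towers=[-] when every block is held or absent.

towers=[A; B; C; D] holding=E

step 1 (pickup(E)): towers=[A; C/B/D] holding=E
step 2 (stack(E, A)): towers=[A/E; C/B/D] holding=-
step 3 (unstack(D, B)): towers=[A/E; C/B] holding=D
step 4 (putdown(D)): towers=[A/E; C/B; D] holding=-
step 5 (unstack(B, C)): towers=[A/E; C; D] holding=B
step 6 (putdown(B)): towers=[A/E; B; C; D] holding=-
step 7 (unstack(E, A)): towers=[A; B; C; D] holding=E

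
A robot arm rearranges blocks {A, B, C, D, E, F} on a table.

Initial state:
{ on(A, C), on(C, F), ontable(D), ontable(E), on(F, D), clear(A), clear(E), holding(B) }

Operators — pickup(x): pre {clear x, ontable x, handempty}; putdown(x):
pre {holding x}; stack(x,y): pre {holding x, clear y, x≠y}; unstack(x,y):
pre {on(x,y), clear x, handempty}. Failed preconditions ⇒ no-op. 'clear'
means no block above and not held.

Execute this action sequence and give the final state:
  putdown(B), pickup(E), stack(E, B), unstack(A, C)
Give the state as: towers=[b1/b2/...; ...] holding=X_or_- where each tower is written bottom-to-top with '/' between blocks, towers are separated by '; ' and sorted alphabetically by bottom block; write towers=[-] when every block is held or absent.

towers=[B/E; D/F/C] holding=A

step 1 (putdown(B)): towers=[B; D/F/C/A; E] holding=-
step 2 (pickup(E)): towers=[B; D/F/C/A] holding=E
step 3 (stack(E, B)): towers=[B/E; D/F/C/A] holding=-
step 4 (unstack(A, C)): towers=[B/E; D/F/C] holding=A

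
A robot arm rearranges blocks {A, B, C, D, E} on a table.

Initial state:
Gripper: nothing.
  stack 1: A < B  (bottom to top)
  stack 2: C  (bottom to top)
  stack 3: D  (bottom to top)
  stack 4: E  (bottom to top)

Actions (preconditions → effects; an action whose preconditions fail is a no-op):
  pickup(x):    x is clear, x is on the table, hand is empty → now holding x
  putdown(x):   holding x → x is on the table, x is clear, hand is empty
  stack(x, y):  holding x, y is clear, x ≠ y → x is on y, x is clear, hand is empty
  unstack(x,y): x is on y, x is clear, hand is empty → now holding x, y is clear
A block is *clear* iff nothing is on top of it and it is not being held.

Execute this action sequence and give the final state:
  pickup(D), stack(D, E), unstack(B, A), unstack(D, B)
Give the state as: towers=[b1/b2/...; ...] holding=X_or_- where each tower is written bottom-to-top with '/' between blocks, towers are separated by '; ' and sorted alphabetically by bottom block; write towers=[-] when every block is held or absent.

step 1 (pickup(D)): towers=[A/B; C; E] holding=D
step 2 (stack(D, E)): towers=[A/B; C; E/D] holding=-
step 3 (unstack(B, A)): towers=[A; C; E/D] holding=B
step 4 (unstack(D, B)) [no-op]: towers=[A; C; E/D] holding=B

towers=[A; C; E/D] holding=B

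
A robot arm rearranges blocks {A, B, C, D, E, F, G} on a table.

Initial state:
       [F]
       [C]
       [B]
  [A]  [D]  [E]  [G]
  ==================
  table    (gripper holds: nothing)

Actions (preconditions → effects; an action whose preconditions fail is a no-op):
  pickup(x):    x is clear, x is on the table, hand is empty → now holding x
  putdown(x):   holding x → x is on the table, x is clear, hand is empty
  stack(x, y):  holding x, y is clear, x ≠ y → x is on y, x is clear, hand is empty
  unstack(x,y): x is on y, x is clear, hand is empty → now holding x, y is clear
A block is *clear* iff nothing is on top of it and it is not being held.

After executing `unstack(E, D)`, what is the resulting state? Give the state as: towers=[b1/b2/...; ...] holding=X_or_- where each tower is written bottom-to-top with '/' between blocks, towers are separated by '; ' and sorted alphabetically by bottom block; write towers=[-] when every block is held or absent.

towers=[A; D/B/C/F; E; G] holding=-

before: towers=[A; D/B/C/F; E; G] holding=-
pre[unstack(E, D)]: on(E,D) no, clear(E) yes, handempty yes
on(E,D) unmet → unstack(E, D) is a no-op
after:  towers=[A; D/B/C/F; E; G] holding=-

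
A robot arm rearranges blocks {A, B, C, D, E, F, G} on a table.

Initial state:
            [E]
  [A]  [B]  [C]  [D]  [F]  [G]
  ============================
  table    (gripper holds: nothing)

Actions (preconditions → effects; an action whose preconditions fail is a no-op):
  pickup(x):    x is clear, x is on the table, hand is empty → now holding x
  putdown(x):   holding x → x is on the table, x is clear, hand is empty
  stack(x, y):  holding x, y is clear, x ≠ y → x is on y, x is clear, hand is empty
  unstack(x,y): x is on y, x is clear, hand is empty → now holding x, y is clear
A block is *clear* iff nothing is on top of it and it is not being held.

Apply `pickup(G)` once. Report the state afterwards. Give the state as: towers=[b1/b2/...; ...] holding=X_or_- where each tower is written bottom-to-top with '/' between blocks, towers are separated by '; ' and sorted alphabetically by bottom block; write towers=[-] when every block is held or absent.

towers=[A; B; C/E; D; F] holding=G

before: towers=[A; B; C/E; D; F; G] holding=-
pre[pickup(G)]: clear(G) yes, ontable(G) yes, handempty yes
all met → apply pickup(G)
after:  towers=[A; B; C/E; D; F] holding=G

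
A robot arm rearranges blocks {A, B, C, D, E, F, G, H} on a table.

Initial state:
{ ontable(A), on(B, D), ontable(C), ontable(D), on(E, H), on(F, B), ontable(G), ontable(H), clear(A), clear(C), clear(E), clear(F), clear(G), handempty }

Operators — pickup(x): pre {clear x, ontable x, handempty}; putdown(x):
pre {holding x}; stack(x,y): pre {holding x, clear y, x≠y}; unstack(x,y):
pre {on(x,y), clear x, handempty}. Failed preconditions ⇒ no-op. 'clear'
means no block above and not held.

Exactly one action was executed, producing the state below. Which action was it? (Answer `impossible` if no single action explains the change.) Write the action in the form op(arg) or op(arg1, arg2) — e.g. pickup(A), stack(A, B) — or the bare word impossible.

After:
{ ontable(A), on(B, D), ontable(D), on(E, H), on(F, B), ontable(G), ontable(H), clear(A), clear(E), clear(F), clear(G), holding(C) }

pickup(C)

target: towers=[A; D/B/F; G; H/E] holding=C
         pickup(G) → towers=[A; C; D/B/F; H/E] holding=G
         pickup(A) → towers=[C; D/B/F; G; H/E] holding=A
     unstack(E, H) → towers=[A; C; D/B/F; G; H] holding=E
     unstack(F, B) → towers=[A; C; D/B; G; H/E] holding=F
         pickup(C) → towers=[A; D/B/F; G; H/E] holding=C  ← match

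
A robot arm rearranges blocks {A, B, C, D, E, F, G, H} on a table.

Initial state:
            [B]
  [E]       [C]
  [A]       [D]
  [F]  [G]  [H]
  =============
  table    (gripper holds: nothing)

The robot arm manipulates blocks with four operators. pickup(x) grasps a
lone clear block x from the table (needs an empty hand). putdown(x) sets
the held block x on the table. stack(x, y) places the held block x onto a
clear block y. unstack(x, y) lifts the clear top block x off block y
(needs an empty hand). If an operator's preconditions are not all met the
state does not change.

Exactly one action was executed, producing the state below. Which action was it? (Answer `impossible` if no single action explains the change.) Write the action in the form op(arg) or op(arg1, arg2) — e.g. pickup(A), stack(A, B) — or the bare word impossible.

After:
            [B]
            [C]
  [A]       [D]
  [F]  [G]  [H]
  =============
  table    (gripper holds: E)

target: towers=[F/A; G; H/D/C/B] holding=E
         pickup(G) → towers=[F/A/E; H/D/C/B] holding=G
     unstack(E, A) → towers=[F/A; G; H/D/C/B] holding=E  ← match
     unstack(B, C) → towers=[F/A/E; G; H/D/C] holding=B

unstack(E, A)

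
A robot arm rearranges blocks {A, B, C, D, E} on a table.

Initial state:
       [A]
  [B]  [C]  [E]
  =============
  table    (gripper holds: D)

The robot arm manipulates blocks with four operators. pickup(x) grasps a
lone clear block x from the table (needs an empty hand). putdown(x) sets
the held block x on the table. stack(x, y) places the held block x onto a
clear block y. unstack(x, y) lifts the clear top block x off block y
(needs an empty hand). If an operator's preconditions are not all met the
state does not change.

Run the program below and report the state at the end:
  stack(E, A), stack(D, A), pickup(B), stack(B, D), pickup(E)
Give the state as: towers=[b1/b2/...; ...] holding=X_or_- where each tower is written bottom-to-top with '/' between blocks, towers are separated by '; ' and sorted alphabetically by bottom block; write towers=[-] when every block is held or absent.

towers=[C/A/D/B] holding=E

step 1 (stack(E, A)) [no-op]: towers=[B; C/A; E] holding=D
step 2 (stack(D, A)): towers=[B; C/A/D; E] holding=-
step 3 (pickup(B)): towers=[C/A/D; E] holding=B
step 4 (stack(B, D)): towers=[C/A/D/B; E] holding=-
step 5 (pickup(E)): towers=[C/A/D/B] holding=E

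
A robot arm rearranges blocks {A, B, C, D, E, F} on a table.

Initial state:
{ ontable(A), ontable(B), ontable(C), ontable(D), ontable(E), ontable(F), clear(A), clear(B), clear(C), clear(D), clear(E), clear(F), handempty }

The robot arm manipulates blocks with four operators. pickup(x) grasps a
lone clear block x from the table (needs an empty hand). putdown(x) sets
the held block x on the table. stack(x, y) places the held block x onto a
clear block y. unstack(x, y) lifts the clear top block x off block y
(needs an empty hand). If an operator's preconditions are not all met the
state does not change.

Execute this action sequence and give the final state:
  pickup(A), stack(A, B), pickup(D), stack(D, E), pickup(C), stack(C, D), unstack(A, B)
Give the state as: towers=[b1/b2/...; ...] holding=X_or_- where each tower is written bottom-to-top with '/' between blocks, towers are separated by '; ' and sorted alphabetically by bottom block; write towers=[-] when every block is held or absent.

towers=[B; E/D/C; F] holding=A

step 1 (pickup(A)): towers=[B; C; D; E; F] holding=A
step 2 (stack(A, B)): towers=[B/A; C; D; E; F] holding=-
step 3 (pickup(D)): towers=[B/A; C; E; F] holding=D
step 4 (stack(D, E)): towers=[B/A; C; E/D; F] holding=-
step 5 (pickup(C)): towers=[B/A; E/D; F] holding=C
step 6 (stack(C, D)): towers=[B/A; E/D/C; F] holding=-
step 7 (unstack(A, B)): towers=[B; E/D/C; F] holding=A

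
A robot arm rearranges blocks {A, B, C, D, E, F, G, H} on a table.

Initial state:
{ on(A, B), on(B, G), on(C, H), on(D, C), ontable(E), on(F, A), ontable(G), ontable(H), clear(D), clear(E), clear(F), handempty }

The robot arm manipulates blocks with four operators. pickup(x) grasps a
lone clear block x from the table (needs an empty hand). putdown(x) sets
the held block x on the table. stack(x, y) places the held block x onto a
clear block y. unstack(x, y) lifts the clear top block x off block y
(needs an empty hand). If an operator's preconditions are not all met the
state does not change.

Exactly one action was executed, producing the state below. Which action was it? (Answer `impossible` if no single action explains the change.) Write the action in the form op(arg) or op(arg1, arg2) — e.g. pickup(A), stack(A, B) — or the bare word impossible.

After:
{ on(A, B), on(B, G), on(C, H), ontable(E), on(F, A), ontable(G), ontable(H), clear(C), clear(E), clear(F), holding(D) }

target: towers=[E; G/B/A/F; H/C] holding=D
         pickup(E) → towers=[G/B/A/F; H/C/D] holding=E
     unstack(F, A) → towers=[E; G/B/A; H/C/D] holding=F
     unstack(D, C) → towers=[E; G/B/A/F; H/C] holding=D  ← match

unstack(D, C)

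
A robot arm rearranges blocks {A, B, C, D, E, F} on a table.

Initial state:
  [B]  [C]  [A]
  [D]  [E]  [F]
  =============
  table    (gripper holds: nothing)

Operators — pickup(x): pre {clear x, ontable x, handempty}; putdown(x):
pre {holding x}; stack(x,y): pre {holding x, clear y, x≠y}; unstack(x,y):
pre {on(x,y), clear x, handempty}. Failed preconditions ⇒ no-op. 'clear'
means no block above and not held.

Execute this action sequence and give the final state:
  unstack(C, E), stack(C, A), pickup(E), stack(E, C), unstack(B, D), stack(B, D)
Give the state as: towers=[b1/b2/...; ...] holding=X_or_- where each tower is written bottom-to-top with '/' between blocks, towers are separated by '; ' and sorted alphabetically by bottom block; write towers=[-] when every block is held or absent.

step 1 (unstack(C, E)): towers=[D/B; E; F/A] holding=C
step 2 (stack(C, A)): towers=[D/B; E; F/A/C] holding=-
step 3 (pickup(E)): towers=[D/B; F/A/C] holding=E
step 4 (stack(E, C)): towers=[D/B; F/A/C/E] holding=-
step 5 (unstack(B, D)): towers=[D; F/A/C/E] holding=B
step 6 (stack(B, D)): towers=[D/B; F/A/C/E] holding=-

towers=[D/B; F/A/C/E] holding=-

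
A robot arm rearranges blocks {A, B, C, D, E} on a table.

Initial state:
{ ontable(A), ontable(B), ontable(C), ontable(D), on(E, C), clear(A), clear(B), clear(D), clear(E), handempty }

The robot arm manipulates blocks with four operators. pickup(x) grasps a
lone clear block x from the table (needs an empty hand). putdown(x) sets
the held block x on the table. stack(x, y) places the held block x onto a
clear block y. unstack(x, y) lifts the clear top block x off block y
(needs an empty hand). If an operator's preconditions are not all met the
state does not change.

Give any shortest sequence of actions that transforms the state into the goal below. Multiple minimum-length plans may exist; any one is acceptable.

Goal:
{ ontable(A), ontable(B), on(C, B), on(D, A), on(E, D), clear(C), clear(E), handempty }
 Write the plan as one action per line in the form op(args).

pickup(D)
stack(D, A)
unstack(E, C)
stack(E, D)
pickup(C)
stack(C, B)

step 1 (pickup(D)): towers=[A; B; C/E] holding=D
step 2 (stack(D, A)): towers=[A/D; B; C/E] holding=-
step 3 (unstack(E, C)): towers=[A/D; B; C] holding=E
step 4 (stack(E, D)): towers=[A/D/E; B; C] holding=-
step 5 (pickup(C)): towers=[A/D/E; B] holding=C
step 6 (stack(C, B)): towers=[A/D/E; B/C] holding=-
goal check: towers=[A/D/E; B/C] holding=- — reached (length 6, optimal by BFS)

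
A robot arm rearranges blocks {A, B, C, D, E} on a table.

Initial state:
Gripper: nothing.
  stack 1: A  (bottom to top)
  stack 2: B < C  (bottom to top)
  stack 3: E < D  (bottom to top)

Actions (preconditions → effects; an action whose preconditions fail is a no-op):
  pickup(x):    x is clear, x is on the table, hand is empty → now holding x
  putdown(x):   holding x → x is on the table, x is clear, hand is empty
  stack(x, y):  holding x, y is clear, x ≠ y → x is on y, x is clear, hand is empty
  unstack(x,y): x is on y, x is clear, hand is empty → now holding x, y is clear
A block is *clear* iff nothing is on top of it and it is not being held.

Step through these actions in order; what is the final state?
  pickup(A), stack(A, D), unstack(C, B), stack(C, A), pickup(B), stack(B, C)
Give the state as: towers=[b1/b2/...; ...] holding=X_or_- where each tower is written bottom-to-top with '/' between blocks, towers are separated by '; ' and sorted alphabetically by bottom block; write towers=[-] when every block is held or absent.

step 1 (pickup(A)): towers=[B/C; E/D] holding=A
step 2 (stack(A, D)): towers=[B/C; E/D/A] holding=-
step 3 (unstack(C, B)): towers=[B; E/D/A] holding=C
step 4 (stack(C, A)): towers=[B; E/D/A/C] holding=-
step 5 (pickup(B)): towers=[E/D/A/C] holding=B
step 6 (stack(B, C)): towers=[E/D/A/C/B] holding=-

towers=[E/D/A/C/B] holding=-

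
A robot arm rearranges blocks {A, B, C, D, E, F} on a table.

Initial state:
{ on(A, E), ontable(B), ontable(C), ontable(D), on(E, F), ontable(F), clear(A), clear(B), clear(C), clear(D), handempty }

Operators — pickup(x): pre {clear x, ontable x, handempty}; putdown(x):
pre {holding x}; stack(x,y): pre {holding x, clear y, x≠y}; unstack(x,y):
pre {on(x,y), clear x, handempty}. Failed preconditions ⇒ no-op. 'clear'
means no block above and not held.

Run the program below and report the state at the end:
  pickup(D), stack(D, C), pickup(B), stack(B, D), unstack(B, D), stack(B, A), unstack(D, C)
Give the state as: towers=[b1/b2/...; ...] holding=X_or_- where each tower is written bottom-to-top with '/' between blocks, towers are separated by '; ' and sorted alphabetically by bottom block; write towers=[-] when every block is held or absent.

towers=[C; F/E/A/B] holding=D

step 1 (pickup(D)): towers=[B; C; F/E/A] holding=D
step 2 (stack(D, C)): towers=[B; C/D; F/E/A] holding=-
step 3 (pickup(B)): towers=[C/D; F/E/A] holding=B
step 4 (stack(B, D)): towers=[C/D/B; F/E/A] holding=-
step 5 (unstack(B, D)): towers=[C/D; F/E/A] holding=B
step 6 (stack(B, A)): towers=[C/D; F/E/A/B] holding=-
step 7 (unstack(D, C)): towers=[C; F/E/A/B] holding=D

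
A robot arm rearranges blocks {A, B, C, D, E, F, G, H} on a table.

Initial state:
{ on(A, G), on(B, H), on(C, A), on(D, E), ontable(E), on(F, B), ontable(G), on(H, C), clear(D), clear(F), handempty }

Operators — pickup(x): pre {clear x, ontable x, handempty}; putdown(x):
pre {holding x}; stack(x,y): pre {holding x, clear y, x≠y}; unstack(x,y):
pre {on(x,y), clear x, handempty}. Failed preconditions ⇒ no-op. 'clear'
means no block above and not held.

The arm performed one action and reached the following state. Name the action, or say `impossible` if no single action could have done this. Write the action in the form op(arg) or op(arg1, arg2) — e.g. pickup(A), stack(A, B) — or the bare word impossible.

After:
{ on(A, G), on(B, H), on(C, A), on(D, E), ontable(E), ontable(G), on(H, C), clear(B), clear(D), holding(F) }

unstack(F, B)

target: towers=[E/D; G/A/C/H/B] holding=F
     unstack(F, B) → towers=[E/D; G/A/C/H/B] holding=F  ← match
     unstack(D, E) → towers=[E; G/A/C/H/B/F] holding=D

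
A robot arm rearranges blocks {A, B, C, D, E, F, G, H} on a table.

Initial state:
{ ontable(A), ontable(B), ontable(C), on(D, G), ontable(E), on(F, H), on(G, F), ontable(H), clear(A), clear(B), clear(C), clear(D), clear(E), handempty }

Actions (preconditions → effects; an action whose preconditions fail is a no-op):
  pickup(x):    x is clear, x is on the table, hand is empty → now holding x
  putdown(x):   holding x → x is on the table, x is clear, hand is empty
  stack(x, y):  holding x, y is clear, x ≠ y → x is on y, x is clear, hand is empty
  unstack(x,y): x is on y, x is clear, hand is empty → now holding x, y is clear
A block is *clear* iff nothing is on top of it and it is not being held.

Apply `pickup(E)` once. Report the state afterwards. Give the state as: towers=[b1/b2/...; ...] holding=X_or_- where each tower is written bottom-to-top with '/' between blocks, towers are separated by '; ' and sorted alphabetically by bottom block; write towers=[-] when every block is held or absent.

before: towers=[A; B; C; E; H/F/G/D] holding=-
pre[pickup(E)]: clear(E) ✓, ontable(E) ✓, handempty ✓
all met → apply pickup(E)
after:  towers=[A; B; C; H/F/G/D] holding=E

towers=[A; B; C; H/F/G/D] holding=E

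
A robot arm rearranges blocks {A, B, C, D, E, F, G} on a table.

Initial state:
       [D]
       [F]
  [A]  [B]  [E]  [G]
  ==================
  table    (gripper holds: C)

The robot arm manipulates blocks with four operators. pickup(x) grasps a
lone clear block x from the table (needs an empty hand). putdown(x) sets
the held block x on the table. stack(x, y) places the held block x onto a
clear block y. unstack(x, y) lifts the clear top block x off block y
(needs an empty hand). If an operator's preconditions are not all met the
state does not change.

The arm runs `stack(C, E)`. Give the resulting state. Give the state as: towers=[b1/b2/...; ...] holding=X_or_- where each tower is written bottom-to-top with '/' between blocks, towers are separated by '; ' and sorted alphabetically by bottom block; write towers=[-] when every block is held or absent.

before: towers=[A; B/F/D; E; G] holding=C
pre[stack(C, E)]: holding(C) ok, clear(E) ok, C≠E ok
all met → apply stack(C, E)
after:  towers=[A; B/F/D; E/C; G] holding=-

towers=[A; B/F/D; E/C; G] holding=-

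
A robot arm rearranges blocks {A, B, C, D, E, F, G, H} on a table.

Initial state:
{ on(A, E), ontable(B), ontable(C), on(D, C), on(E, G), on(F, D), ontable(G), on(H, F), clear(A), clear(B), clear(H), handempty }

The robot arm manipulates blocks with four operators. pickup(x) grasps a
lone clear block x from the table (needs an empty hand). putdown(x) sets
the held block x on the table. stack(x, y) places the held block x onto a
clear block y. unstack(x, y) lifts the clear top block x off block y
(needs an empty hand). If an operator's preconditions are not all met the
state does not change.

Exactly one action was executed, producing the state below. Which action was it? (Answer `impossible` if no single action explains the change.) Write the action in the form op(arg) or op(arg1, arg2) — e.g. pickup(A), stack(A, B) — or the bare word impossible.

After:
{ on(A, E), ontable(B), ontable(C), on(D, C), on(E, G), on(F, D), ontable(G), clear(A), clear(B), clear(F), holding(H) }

unstack(H, F)

target: towers=[B; C/D/F; G/E/A] holding=H
     unstack(A, E) → towers=[B; C/D/F/H; G/E] holding=A
     unstack(H, F) → towers=[B; C/D/F; G/E/A] holding=H  ← match
         pickup(B) → towers=[C/D/F/H; G/E/A] holding=B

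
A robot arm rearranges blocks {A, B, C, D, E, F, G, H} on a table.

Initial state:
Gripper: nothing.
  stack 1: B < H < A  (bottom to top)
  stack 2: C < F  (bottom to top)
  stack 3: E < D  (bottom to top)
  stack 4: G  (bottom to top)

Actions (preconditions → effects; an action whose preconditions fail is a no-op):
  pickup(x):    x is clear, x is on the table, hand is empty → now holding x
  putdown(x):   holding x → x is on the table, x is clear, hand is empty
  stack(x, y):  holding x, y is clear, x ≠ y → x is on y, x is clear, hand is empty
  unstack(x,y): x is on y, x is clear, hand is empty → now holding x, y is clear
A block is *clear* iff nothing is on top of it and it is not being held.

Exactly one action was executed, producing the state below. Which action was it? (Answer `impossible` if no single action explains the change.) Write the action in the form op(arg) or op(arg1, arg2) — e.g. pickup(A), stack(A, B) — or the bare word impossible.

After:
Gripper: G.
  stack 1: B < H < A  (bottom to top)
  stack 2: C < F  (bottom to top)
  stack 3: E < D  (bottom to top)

pickup(G)

target: towers=[B/H/A; C/F; E/D] holding=G
         pickup(G) → towers=[B/H/A; C/F; E/D] holding=G  ← match
     unstack(A, H) → towers=[B/H; C/F; E/D; G] holding=A
     unstack(F, C) → towers=[B/H/A; C; E/D; G] holding=F
     unstack(D, E) → towers=[B/H/A; C/F; E; G] holding=D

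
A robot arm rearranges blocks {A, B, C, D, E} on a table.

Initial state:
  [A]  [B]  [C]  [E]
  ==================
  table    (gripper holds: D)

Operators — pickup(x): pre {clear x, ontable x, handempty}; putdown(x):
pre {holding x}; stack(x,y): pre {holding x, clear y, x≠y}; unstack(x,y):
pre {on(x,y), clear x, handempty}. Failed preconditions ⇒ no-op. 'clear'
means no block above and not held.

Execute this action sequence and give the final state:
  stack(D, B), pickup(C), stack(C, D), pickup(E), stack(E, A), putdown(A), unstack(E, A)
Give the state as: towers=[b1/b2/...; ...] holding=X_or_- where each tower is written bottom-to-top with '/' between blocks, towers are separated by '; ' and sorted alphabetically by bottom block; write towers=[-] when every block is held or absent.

towers=[A; B/D/C] holding=E

step 1 (stack(D, B)): towers=[A; B/D; C; E] holding=-
step 2 (pickup(C)): towers=[A; B/D; E] holding=C
step 3 (stack(C, D)): towers=[A; B/D/C; E] holding=-
step 4 (pickup(E)): towers=[A; B/D/C] holding=E
step 5 (stack(E, A)): towers=[A/E; B/D/C] holding=-
step 6 (putdown(A)) [no-op]: towers=[A/E; B/D/C] holding=-
step 7 (unstack(E, A)): towers=[A; B/D/C] holding=E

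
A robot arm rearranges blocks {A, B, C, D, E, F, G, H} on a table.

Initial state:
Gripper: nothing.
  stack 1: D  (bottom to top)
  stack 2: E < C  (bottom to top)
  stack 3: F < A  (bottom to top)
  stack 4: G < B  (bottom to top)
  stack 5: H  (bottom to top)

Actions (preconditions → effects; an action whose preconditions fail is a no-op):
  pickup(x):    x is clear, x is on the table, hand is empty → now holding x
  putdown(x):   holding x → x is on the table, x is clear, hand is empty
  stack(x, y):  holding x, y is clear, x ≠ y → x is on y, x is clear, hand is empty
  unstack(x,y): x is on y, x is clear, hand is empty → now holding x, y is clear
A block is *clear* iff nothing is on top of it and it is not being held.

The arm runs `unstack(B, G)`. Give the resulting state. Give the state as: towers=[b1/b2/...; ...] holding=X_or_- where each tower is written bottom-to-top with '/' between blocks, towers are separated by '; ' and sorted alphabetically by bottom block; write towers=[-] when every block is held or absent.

towers=[D; E/C; F/A; G; H] holding=B

before: towers=[D; E/C; F/A; G/B; H] holding=-
pre[unstack(B, G)]: on(B,G) ✓, clear(B) ✓, handempty ✓
all met → apply unstack(B, G)
after:  towers=[D; E/C; F/A; G; H] holding=B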